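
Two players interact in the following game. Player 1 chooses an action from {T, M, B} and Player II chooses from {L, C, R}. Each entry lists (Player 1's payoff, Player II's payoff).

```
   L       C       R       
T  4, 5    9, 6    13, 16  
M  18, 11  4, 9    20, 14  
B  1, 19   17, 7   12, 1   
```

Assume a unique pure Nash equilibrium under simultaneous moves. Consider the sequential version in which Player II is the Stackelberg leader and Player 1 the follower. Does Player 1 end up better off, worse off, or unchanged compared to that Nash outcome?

Work backward from Player 1's decision.
- L: Player 1 compares 4, 18, 1 and picks M; Player II would get 11.
- C: Player 1 compares 9, 4, 17 and picks B; Player II would get 7.
- R: Player 1 compares 13, 20, 12 and picks M; Player II would get 14.
Maximizing over 11, 7, 14, Player II chooses R. Subgame-perfect outcome: (M, R) with payoffs (20, 14).
Under simultaneous play:
Player 1's best replies: L→M; C→B; R→M.
Player II's best replies: T→R; M→R; B→L.
The unique mutual best reply is (M, R), giving (20, 14).
Player 1 earns 20 sequentially versus 20 at the Nash outcome: unchanged.

unchanged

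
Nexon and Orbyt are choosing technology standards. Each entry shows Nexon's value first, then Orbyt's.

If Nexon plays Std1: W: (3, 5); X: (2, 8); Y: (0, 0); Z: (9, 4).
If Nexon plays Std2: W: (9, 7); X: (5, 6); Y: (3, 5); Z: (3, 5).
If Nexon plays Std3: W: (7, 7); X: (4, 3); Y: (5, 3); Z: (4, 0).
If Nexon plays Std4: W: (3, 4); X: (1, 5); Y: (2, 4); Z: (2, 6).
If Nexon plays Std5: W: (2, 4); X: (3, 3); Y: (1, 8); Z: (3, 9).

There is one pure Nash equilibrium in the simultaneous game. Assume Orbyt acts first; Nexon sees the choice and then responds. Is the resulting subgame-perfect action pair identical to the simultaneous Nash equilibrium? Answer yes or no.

yes

Work backward from Nexon's decision.
- W: Nexon compares 3, 9, 7, 3, 2 and picks Std2; Orbyt would get 7.
- X: Nexon compares 2, 5, 4, 1, 3 and picks Std2; Orbyt would get 6.
- Y: Nexon compares 0, 3, 5, 2, 1 and picks Std3; Orbyt would get 3.
- Z: Nexon compares 9, 3, 4, 2, 3 and picks Std1; Orbyt would get 4.
Among 7, 6, 3, 4, the best is 7 at W. Subgame-perfect outcome: (Std2, W) with payoffs (9, 7).
Now find the simultaneous Nash equilibrium.
Nexon's best replies: W→Std2; X→Std2; Y→Std3; Z→Std1.
Orbyt's best replies: Std1→X; Std2→W; Std3→W; Std4→Z; Std5→Z.
Only (Std2, W) has each player best-responding; Nash payoffs (9, 7).
Sequential outcome (Std2, W) coincides with the Nash profile (Std2, W).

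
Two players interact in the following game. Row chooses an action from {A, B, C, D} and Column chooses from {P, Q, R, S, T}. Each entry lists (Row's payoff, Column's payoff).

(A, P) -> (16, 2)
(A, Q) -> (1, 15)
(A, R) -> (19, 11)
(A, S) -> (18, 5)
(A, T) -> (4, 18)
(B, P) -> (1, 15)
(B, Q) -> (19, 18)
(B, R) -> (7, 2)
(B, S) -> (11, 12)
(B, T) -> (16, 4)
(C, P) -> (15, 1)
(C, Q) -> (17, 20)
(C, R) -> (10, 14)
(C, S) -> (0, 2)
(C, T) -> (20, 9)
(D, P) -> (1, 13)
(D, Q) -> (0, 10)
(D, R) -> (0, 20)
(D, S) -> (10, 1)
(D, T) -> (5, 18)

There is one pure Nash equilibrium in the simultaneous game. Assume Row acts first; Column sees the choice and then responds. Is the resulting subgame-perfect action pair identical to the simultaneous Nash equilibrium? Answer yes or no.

Solve by backward induction (Row leads).
- A → Column plays T (best of 2, 15, 11, 5, 18); Row gets 4.
- B → Column plays Q (best of 15, 18, 2, 12, 4); Row gets 19.
- C → Column plays Q (best of 1, 20, 14, 2, 9); Row gets 17.
- D → Column plays R (best of 13, 10, 20, 1, 18); Row gets 0.
Row's induced payoffs are 4, 19, 17, 0, so Row commits to B. Subgame-perfect outcome: (B, Q) with payoffs (19, 18).
Now find the simultaneous Nash equilibrium.
Row's best replies: P→A; Q→B; R→A; S→A; T→C.
Column's best replies: A→T; B→Q; C→Q; D→R.
Only (B, Q) has each player best-responding; Nash payoffs (19, 18).
Sequential outcome (B, Q) coincides with the Nash profile (B, Q).

yes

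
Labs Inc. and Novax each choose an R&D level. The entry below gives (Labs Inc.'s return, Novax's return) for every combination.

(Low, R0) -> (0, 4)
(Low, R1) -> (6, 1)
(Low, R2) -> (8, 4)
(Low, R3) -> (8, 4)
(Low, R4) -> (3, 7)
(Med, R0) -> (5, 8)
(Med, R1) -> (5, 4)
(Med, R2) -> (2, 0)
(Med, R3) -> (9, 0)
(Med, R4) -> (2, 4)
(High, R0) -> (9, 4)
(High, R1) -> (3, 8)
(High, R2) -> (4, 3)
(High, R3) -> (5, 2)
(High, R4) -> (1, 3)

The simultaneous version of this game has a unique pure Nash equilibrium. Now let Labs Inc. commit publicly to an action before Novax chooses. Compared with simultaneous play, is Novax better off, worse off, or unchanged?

Work backward from Novax's decision.
- Low: Novax compares 4, 1, 4, 4, 7 and picks R4; Labs Inc. would get 3.
- Med: Novax compares 8, 4, 0, 0, 4 and picks R0; Labs Inc. would get 5.
- High: Novax compares 4, 8, 3, 2, 3 and picks R1; Labs Inc. would get 3.
Among 3, 5, 3, the best is 5 at Med. Subgame-perfect outcome: (Med, R0) with payoffs (5, 8).
For the simultaneous game, intersect best replies.
Labs Inc.'s best replies: R0→High; R1→Low; R2→Low; R3→Med; R4→Low.
Novax's best replies: Low→R4; Med→R0; High→R1.
The unique mutual best reply is (Low, R4), giving (3, 7).
Novax earns 8 sequentially versus 7 at the Nash outcome: better off.

better off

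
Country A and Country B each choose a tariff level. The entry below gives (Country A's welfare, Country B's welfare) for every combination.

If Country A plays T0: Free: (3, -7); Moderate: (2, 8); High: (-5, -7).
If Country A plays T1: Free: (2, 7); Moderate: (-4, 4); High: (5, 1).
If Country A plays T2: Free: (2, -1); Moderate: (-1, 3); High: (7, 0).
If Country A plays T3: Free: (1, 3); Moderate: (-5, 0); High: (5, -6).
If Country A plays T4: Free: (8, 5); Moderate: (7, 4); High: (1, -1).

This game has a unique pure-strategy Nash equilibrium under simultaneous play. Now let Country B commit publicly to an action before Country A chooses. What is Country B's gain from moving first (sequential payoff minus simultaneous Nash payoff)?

Backward induction with Country B moving first.
- Free: BR = T4, leader payoff 5.
- Moderate: BR = T4, leader payoff 4.
- High: BR = T2, leader payoff 0.
Maximizing over 5, 4, 0, Country B chooses Free. Subgame-perfect outcome: (T4, Free) with payoffs (8, 5).
For the simultaneous game, intersect best replies.
Country A's best replies: Free→T4; Moderate→T4; High→T2.
Country B's best replies: T0→Moderate; T1→Free; T2→Moderate; T3→Free; T4→Free.
The unique mutual best reply is (T4, Free), giving (8, 5).
Country B's commitment gain: 5 − 5 = 0.

0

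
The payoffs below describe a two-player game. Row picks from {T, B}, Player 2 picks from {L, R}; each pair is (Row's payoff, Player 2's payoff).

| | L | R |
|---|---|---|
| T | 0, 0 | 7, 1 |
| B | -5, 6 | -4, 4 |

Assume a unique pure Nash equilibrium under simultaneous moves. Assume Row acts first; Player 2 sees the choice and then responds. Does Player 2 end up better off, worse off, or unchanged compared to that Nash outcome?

Work backward from Player 2's decision.
- T: Player 2 compares 0, 1 and picks R; Row would get 7.
- B: Player 2 compares 6, 4 and picks L; Row would get -5.
Among 7, -5, the best is 7 at T. Subgame-perfect outcome: (T, R) with payoffs (7, 1).
For the simultaneous game, intersect best replies.
Row's best replies: L→T; R→T.
Player 2's best replies: T→R; B→L.
Only (T, R) has each player best-responding; Nash payoffs (7, 1).
Player 2 earns 1 sequentially versus 1 at the Nash outcome: unchanged.

unchanged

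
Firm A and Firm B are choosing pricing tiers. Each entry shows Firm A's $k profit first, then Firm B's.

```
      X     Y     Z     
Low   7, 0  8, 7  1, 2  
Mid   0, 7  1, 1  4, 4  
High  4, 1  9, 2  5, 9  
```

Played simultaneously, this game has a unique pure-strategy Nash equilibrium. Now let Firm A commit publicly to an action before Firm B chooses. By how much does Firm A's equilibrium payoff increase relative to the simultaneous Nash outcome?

3

Firm B best-responds to each possible Firm A move:
- Low: Firm B compares 0, 7, 2 and picks Y; Firm A would get 8.
- Mid: Firm B compares 7, 1, 4 and picks X; Firm A would get 0.
- High: Firm B compares 1, 2, 9 and picks Z; Firm A would get 5.
Maximizing over 8, 0, 5, Firm A chooses Low. Subgame-perfect outcome: (Low, Y) with payoffs (8, 7).
For the simultaneous game, intersect best replies.
Firm A's best replies: X→Low; Y→High; Z→High.
Firm B's best replies: Low→Y; Mid→X; High→Z.
The unique mutual best reply is (High, Z), giving (5, 9).
Firm A's commitment gain: 8 − 5 = 3.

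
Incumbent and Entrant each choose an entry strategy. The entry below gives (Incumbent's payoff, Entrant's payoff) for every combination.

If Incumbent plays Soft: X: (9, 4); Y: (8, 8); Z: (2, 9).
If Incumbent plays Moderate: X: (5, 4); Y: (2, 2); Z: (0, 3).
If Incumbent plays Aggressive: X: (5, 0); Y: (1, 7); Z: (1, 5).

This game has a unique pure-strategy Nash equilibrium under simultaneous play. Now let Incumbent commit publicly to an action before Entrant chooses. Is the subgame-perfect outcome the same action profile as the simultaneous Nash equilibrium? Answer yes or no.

no

Backward induction with Incumbent moving first.
- Soft: BR = Z, leader payoff 2.
- Moderate: BR = X, leader payoff 5.
- Aggressive: BR = Y, leader payoff 1.
Among 2, 5, 1, the best is 5 at Moderate. Subgame-perfect outcome: (Moderate, X) with payoffs (5, 4).
For the simultaneous game, intersect best replies.
Incumbent's best replies: X→Soft; Y→Soft; Z→Soft.
Entrant's best replies: Soft→Z; Moderate→X; Aggressive→Y.
Only (Soft, Z) has each player best-responding; Nash payoffs (2, 9).
Sequential outcome (Moderate, X) differs from the Nash profile (Soft, Z).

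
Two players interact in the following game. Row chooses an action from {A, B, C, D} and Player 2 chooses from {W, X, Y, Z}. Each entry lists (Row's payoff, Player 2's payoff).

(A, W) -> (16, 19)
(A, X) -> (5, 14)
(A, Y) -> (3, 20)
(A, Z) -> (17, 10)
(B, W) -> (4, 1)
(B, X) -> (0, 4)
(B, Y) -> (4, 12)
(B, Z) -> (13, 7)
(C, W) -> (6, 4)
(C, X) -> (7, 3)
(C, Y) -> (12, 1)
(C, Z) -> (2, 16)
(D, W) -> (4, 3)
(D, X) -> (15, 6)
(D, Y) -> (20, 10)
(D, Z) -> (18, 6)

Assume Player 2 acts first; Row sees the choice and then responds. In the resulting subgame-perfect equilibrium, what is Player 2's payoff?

Solve by backward induction (Player 2 leads).
- W: Row compares 16, 4, 6, 4 and picks A; Player 2 would get 19.
- X: Row compares 5, 0, 7, 15 and picks D; Player 2 would get 6.
- Y: Row compares 3, 4, 12, 20 and picks D; Player 2 would get 10.
- Z: Row compares 17, 13, 2, 18 and picks D; Player 2 would get 6.
Among 19, 6, 10, 6, the best is 19 at W. Subgame-perfect outcome: (A, W) with payoffs (16, 19).

19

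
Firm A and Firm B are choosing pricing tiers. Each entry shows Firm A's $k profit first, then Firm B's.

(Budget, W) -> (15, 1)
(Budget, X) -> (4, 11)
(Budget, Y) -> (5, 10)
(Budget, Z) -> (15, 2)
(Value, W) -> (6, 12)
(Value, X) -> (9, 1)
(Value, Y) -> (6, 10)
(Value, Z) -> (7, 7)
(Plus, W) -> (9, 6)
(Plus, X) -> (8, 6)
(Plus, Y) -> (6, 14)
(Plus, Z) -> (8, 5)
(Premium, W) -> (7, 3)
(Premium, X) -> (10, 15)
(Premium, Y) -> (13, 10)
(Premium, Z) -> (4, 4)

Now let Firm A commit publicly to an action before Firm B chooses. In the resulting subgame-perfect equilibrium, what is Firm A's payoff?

10

Solve by backward induction (Firm A leads).
- Budget → Firm B plays X (best of 1, 11, 10, 2); Firm A gets 4.
- Value → Firm B plays W (best of 12, 1, 10, 7); Firm A gets 6.
- Plus → Firm B plays Y (best of 6, 6, 14, 5); Firm A gets 6.
- Premium → Firm B plays X (best of 3, 15, 10, 4); Firm A gets 10.
Among 4, 6, 6, 10, the best is 10 at Premium. Subgame-perfect outcome: (Premium, X) with payoffs (10, 15).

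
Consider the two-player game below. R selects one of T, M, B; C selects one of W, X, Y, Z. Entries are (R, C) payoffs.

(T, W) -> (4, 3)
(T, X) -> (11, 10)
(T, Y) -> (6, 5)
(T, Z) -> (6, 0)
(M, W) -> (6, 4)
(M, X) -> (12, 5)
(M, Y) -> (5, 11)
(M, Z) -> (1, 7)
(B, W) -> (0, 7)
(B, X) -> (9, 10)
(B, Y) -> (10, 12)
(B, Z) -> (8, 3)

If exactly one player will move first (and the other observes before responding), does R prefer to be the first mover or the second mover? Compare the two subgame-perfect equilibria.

If R leads: C's best replies are T→X, M→Y, B→Y; R's induced payoffs 11, 5, 10; outcome (T, X), payoffs (11, 10).
If C leads: R's best replies are W→M, X→M, Y→B, Z→B; C's induced payoffs 4, 5, 12, 3; outcome (B, Y), payoffs (10, 12).
R gets 11 moving first and 10 moving second, so R prefers to move first.

first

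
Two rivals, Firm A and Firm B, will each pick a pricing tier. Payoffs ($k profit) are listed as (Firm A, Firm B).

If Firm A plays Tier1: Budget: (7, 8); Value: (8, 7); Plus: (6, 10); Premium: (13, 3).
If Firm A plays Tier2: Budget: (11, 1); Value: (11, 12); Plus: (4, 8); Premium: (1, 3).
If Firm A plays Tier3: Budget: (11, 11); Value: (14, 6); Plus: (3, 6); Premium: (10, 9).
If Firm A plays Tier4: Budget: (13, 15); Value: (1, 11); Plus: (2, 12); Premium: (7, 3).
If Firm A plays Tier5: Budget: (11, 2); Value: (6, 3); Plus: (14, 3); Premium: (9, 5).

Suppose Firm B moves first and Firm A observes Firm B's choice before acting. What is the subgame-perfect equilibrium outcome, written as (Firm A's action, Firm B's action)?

(Tier4, Budget)

Solve by backward induction (Firm B leads).
- Budget: BR = Tier4, leader payoff 15.
- Value: BR = Tier3, leader payoff 6.
- Plus: BR = Tier5, leader payoff 3.
- Premium: BR = Tier1, leader payoff 3.
Firm B's induced payoffs are 15, 6, 3, 3, so Firm B commits to Budget. Subgame-perfect outcome: (Tier4, Budget) with payoffs (13, 15).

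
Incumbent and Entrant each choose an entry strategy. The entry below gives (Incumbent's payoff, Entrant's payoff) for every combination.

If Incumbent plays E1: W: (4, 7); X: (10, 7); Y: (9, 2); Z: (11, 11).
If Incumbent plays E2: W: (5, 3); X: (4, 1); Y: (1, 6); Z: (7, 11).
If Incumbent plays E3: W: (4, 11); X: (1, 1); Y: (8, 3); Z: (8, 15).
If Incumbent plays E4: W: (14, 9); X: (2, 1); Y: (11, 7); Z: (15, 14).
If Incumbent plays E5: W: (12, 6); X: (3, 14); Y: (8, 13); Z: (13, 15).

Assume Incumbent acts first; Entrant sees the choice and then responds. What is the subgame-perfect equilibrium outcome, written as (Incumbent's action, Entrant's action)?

Backward induction with Incumbent moving first.
- E1: BR = Z, leader payoff 11.
- E2: BR = Z, leader payoff 7.
- E3: BR = Z, leader payoff 8.
- E4: BR = Z, leader payoff 15.
- E5: BR = Z, leader payoff 13.
Incumbent's induced payoffs are 11, 7, 8, 15, 13, so Incumbent commits to E4. Subgame-perfect outcome: (E4, Z) with payoffs (15, 14).

(E4, Z)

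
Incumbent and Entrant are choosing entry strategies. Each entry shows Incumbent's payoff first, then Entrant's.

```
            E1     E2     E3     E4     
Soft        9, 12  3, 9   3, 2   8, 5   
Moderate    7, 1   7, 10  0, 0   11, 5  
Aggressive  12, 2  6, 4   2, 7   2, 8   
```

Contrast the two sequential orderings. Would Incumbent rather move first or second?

first

If Incumbent leads: Entrant's best replies are Soft→E1, Moderate→E2, Aggressive→E4; Incumbent's induced payoffs 9, 7, 2; outcome (Soft, E1), payoffs (9, 12).
If Entrant leads: Incumbent's best replies are E1→Aggressive, E2→Moderate, E3→Soft, E4→Moderate; Entrant's induced payoffs 2, 10, 2, 5; outcome (Moderate, E2), payoffs (7, 10).
Incumbent gets 9 moving first and 7 moving second, so Incumbent prefers to move first.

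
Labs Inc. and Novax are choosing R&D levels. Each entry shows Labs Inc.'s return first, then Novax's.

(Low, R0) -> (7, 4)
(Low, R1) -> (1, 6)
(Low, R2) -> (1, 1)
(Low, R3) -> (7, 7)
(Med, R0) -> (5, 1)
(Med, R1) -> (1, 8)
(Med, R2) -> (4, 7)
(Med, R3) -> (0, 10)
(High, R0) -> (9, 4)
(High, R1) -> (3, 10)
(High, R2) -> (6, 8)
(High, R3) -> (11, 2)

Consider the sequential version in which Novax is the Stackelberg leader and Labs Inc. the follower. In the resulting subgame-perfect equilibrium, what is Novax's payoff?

Work backward from Labs Inc.'s decision.
- R0: BR = High, leader payoff 4.
- R1: BR = High, leader payoff 10.
- R2: BR = High, leader payoff 8.
- R3: BR = High, leader payoff 2.
Maximizing over 4, 10, 8, 2, Novax chooses R1. Subgame-perfect outcome: (High, R1) with payoffs (3, 10).

10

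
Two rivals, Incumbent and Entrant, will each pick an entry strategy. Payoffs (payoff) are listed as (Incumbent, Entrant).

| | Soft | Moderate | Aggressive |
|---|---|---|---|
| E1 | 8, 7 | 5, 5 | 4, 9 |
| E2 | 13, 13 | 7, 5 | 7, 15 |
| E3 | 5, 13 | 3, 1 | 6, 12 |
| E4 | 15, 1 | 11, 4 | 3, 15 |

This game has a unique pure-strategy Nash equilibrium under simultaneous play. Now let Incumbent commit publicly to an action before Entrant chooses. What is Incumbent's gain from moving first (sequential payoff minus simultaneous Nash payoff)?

0

Backward induction with Incumbent moving first.
- E1: BR = Aggressive, leader payoff 4.
- E2: BR = Aggressive, leader payoff 7.
- E3: BR = Soft, leader payoff 5.
- E4: BR = Aggressive, leader payoff 3.
Incumbent's induced payoffs are 4, 7, 5, 3, so Incumbent commits to E2. Subgame-perfect outcome: (E2, Aggressive) with payoffs (7, 15).
For the simultaneous game, intersect best replies.
Incumbent's best replies: Soft→E4; Moderate→E4; Aggressive→E2.
Entrant's best replies: E1→Aggressive; E2→Aggressive; E3→Soft; E4→Aggressive.
Only (E2, Aggressive) has each player best-responding; Nash payoffs (7, 15).
Incumbent's commitment gain: 7 − 7 = 0.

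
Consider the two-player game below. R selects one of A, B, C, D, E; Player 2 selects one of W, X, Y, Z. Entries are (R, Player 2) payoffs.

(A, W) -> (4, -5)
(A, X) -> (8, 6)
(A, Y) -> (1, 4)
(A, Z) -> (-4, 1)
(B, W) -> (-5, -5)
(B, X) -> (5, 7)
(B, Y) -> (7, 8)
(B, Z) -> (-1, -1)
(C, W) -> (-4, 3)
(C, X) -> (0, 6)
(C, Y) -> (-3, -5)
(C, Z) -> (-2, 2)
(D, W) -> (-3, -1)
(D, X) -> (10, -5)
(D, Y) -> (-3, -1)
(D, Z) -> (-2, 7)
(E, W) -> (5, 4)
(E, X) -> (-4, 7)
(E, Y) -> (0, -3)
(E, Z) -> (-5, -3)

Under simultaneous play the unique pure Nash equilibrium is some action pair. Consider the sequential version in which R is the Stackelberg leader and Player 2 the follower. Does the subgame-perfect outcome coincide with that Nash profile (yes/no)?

Solve by backward induction (R leads).
- A: Player 2 compares -5, 6, 4, 1 and picks X; R would get 8.
- B: Player 2 compares -5, 7, 8, -1 and picks Y; R would get 7.
- C: Player 2 compares 3, 6, -5, 2 and picks X; R would get 0.
- D: Player 2 compares -1, -5, -1, 7 and picks Z; R would get -2.
- E: Player 2 compares 4, 7, -3, -3 and picks X; R would get -4.
Among 8, 7, 0, -2, -4, the best is 8 at A. Subgame-perfect outcome: (A, X) with payoffs (8, 6).
For the simultaneous game, intersect best replies.
R's best replies: W→E; X→D; Y→B; Z→B.
Player 2's best replies: A→X; B→Y; C→X; D→Z; E→X.
The unique mutual best reply is (B, Y), giving (7, 8).
Sequential outcome (A, X) differs from the Nash profile (B, Y).

no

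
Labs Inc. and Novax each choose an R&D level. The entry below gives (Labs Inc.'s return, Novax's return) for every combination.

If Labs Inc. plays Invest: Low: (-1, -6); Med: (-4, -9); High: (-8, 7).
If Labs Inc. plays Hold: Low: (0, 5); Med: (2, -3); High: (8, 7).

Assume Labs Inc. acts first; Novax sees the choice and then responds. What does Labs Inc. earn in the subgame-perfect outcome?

8

Solve by backward induction (Labs Inc. leads).
- Invest: BR = High, leader payoff -8.
- Hold: BR = High, leader payoff 8.
Labs Inc.'s induced payoffs are -8, 8, so Labs Inc. commits to Hold. Subgame-perfect outcome: (Hold, High) with payoffs (8, 7).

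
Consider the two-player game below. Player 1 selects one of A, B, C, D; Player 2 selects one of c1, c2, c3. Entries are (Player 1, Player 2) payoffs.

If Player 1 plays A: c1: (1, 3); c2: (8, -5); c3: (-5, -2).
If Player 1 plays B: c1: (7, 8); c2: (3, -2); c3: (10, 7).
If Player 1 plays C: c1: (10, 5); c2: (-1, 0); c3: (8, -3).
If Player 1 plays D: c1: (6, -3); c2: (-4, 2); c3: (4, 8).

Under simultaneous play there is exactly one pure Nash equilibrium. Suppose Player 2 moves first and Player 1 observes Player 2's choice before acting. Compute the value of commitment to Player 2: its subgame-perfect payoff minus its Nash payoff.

2

Player 1 best-responds to each possible Player 2 move:
- c1: BR = C, leader payoff 5.
- c2: BR = A, leader payoff -5.
- c3: BR = B, leader payoff 7.
Maximizing over 5, -5, 7, Player 2 chooses c3. Subgame-perfect outcome: (B, c3) with payoffs (10, 7).
For the simultaneous game, intersect best replies.
Player 1's best replies: c1→C; c2→A; c3→B.
Player 2's best replies: A→c1; B→c1; C→c1; D→c3.
The unique mutual best reply is (C, c1), giving (10, 5).
Player 2's commitment gain: 7 − 5 = 2.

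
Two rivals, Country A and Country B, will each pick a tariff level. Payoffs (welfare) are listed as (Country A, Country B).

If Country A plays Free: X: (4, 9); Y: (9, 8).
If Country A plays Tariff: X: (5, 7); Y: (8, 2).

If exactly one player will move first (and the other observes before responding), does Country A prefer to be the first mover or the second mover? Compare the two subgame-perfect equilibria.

If Country A leads: Country B's best replies are Free→X, Tariff→X; Country A's induced payoffs 4, 5; outcome (Tariff, X), payoffs (5, 7).
If Country B leads: Country A's best replies are X→Tariff, Y→Free; Country B's induced payoffs 7, 8; outcome (Free, Y), payoffs (9, 8).
Country A gets 5 moving first and 9 moving second, so Country A prefers to move second.

second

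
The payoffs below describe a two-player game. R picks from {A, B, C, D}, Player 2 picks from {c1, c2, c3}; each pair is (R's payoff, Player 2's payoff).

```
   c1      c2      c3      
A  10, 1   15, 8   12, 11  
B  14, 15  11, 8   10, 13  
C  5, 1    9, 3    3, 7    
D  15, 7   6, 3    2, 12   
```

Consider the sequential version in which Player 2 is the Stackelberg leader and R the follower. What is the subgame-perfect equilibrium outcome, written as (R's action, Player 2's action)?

(A, c3)

Backward induction with Player 2 moving first.
- c1: BR = D, leader payoff 7.
- c2: BR = A, leader payoff 8.
- c3: BR = A, leader payoff 11.
Maximizing over 7, 8, 11, Player 2 chooses c3. Subgame-perfect outcome: (A, c3) with payoffs (12, 11).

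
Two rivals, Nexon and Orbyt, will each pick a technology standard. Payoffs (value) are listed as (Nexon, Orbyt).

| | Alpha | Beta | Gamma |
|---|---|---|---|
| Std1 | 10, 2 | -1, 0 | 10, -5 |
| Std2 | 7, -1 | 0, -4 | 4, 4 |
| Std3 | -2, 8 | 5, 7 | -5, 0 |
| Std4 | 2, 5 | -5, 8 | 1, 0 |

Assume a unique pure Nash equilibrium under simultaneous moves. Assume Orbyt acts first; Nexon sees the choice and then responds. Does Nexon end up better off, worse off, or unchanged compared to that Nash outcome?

worse off

Nexon best-responds to each possible Orbyt move:
- Alpha: Nexon compares 10, 7, -2, 2 and picks Std1; Orbyt would get 2.
- Beta: Nexon compares -1, 0, 5, -5 and picks Std3; Orbyt would get 7.
- Gamma: Nexon compares 10, 4, -5, 1 and picks Std1; Orbyt would get -5.
Maximizing over 2, 7, -5, Orbyt chooses Beta. Subgame-perfect outcome: (Std3, Beta) with payoffs (5, 7).
Under simultaneous play:
Nexon's best replies: Alpha→Std1; Beta→Std3; Gamma→Std1.
Orbyt's best replies: Std1→Alpha; Std2→Gamma; Std3→Alpha; Std4→Beta.
Only (Std1, Alpha) has each player best-responding; Nash payoffs (10, 2).
Nexon earns 5 sequentially versus 10 at the Nash outcome: worse off.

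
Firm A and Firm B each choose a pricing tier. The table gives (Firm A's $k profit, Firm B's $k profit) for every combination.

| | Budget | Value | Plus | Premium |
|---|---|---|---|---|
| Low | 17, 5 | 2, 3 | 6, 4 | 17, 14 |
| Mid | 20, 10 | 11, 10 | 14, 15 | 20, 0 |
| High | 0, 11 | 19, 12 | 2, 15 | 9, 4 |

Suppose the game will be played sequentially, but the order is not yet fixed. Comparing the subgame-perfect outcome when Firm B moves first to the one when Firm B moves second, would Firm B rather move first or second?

If Firm A leads: Firm B's best replies are Low→Premium, Mid→Plus, High→Plus; Firm A's induced payoffs 17, 14, 2; outcome (Low, Premium), payoffs (17, 14).
If Firm B leads: Firm A's best replies are Budget→Mid, Value→High, Plus→Mid, Premium→Mid; Firm B's induced payoffs 10, 12, 15, 0; outcome (Mid, Plus), payoffs (14, 15).
Firm B gets 15 moving first and 14 moving second, so Firm B prefers to move first.

first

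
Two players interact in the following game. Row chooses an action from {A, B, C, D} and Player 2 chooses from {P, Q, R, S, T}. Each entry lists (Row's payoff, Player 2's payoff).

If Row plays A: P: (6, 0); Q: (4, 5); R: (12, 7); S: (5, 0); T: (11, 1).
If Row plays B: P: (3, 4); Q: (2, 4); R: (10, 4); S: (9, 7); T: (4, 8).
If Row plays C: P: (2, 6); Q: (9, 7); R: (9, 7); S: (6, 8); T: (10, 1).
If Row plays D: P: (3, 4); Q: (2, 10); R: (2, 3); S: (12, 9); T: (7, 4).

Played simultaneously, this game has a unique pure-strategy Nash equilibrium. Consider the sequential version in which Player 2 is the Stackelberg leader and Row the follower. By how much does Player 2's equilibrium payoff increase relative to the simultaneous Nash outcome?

2

Solve by backward induction (Player 2 leads).
- P: BR = A, leader payoff 0.
- Q: BR = C, leader payoff 7.
- R: BR = A, leader payoff 7.
- S: BR = D, leader payoff 9.
- T: BR = A, leader payoff 1.
Player 2's induced payoffs are 0, 7, 7, 9, 1, so Player 2 commits to S. Subgame-perfect outcome: (D, S) with payoffs (12, 9).
Under simultaneous play:
Row's best replies: P→A; Q→C; R→A; S→D; T→A.
Player 2's best replies: A→R; B→T; C→S; D→Q.
Only (A, R) has each player best-responding; Nash payoffs (12, 7).
Player 2's commitment gain: 9 − 7 = 2.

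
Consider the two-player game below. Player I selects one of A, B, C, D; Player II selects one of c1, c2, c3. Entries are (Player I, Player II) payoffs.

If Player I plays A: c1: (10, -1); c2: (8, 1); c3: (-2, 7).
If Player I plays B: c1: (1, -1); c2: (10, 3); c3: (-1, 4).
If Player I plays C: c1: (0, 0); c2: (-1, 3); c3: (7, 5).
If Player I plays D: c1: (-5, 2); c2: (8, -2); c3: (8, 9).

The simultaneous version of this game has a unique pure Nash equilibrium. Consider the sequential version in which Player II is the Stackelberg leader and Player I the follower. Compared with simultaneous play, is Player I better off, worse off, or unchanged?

unchanged

Player I best-responds to each possible Player II move:
- c1: BR = A, leader payoff -1.
- c2: BR = B, leader payoff 3.
- c3: BR = D, leader payoff 9.
Among -1, 3, 9, the best is 9 at c3. Subgame-perfect outcome: (D, c3) with payoffs (8, 9).
Now find the simultaneous Nash equilibrium.
Player I's best replies: c1→A; c2→B; c3→D.
Player II's best replies: A→c3; B→c3; C→c3; D→c3.
Only (D, c3) has each player best-responding; Nash payoffs (8, 9).
Player I earns 8 sequentially versus 8 at the Nash outcome: unchanged.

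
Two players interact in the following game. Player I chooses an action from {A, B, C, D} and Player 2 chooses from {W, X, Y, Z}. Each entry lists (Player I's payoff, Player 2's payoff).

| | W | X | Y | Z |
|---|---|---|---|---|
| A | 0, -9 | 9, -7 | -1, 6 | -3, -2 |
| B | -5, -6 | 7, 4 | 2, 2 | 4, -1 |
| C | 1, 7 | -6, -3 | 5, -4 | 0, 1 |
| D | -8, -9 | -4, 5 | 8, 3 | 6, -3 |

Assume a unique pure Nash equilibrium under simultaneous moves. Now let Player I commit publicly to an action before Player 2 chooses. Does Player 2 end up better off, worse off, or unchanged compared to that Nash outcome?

Backward induction with Player I moving first.
- A: Player 2 compares -9, -7, 6, -2 and picks Y; Player I would get -1.
- B: Player 2 compares -6, 4, 2, -1 and picks X; Player I would get 7.
- C: Player 2 compares 7, -3, -4, 1 and picks W; Player I would get 1.
- D: Player 2 compares -9, 5, 3, -3 and picks X; Player I would get -4.
Player I's induced payoffs are -1, 7, 1, -4, so Player I commits to B. Subgame-perfect outcome: (B, X) with payoffs (7, 4).
Now find the simultaneous Nash equilibrium.
Player I's best replies: W→C; X→A; Y→D; Z→D.
Player 2's best replies: A→Y; B→X; C→W; D→X.
Only (C, W) has each player best-responding; Nash payoffs (1, 7).
Player 2 earns 4 sequentially versus 7 at the Nash outcome: worse off.

worse off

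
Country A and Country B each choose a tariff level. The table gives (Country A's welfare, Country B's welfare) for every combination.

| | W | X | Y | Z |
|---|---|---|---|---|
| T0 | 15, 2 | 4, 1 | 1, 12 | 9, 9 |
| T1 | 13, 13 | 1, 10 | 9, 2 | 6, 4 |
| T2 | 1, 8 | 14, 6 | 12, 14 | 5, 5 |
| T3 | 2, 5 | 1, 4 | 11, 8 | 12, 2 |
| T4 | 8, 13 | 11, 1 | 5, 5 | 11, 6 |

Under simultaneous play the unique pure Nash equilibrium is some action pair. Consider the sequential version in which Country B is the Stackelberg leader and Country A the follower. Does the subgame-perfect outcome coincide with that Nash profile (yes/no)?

Work backward from Country A's decision.
- W → Country A plays T0 (best of 15, 13, 1, 2, 8); Country B gets 2.
- X → Country A plays T2 (best of 4, 1, 14, 1, 11); Country B gets 6.
- Y → Country A plays T2 (best of 1, 9, 12, 11, 5); Country B gets 14.
- Z → Country A plays T3 (best of 9, 6, 5, 12, 11); Country B gets 2.
Country B's induced payoffs are 2, 6, 14, 2, so Country B commits to Y. Subgame-perfect outcome: (T2, Y) with payoffs (12, 14).
Under simultaneous play:
Country A's best replies: W→T0; X→T2; Y→T2; Z→T3.
Country B's best replies: T0→Y; T1→W; T2→Y; T3→Y; T4→W.
Only (T2, Y) has each player best-responding; Nash payoffs (12, 14).
Sequential outcome (T2, Y) coincides with the Nash profile (T2, Y).

yes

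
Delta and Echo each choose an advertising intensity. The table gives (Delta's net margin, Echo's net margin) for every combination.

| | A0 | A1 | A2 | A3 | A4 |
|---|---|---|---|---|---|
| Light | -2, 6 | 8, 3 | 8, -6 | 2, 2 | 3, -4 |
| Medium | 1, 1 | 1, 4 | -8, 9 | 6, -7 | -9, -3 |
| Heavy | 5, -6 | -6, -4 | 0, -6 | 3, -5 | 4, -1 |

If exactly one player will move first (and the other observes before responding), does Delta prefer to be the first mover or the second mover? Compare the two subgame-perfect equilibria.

second

If Delta leads: Echo's best replies are Light→A0, Medium→A2, Heavy→A4; Delta's induced payoffs -2, -8, 4; outcome (Heavy, A4), payoffs (4, -1).
If Echo leads: Delta's best replies are A0→Heavy, A1→Light, A2→Light, A3→Medium, A4→Heavy; Echo's induced payoffs -6, 3, -6, -7, -1; outcome (Light, A1), payoffs (8, 3).
Delta gets 4 moving first and 8 moving second, so Delta prefers to move second.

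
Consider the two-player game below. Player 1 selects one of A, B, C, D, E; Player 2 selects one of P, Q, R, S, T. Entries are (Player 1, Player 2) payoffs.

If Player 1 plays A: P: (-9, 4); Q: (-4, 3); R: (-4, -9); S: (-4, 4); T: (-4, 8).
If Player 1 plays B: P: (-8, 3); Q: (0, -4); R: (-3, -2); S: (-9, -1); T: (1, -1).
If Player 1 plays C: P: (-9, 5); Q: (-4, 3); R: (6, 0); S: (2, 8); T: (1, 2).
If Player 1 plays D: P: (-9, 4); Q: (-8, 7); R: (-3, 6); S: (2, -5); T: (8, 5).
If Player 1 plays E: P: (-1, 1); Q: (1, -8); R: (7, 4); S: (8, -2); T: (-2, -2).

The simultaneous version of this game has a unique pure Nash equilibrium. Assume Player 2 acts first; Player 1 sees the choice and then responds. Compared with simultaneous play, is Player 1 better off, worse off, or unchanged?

Solve by backward induction (Player 2 leads).
- P → Player 1 plays E (best of -9, -8, -9, -9, -1); Player 2 gets 1.
- Q → Player 1 plays E (best of -4, 0, -4, -8, 1); Player 2 gets -8.
- R → Player 1 plays E (best of -4, -3, 6, -3, 7); Player 2 gets 4.
- S → Player 1 plays E (best of -4, -9, 2, 2, 8); Player 2 gets -2.
- T → Player 1 plays D (best of -4, 1, 1, 8, -2); Player 2 gets 5.
Among 1, -8, 4, -2, 5, the best is 5 at T. Subgame-perfect outcome: (D, T) with payoffs (8, 5).
Now find the simultaneous Nash equilibrium.
Player 1's best replies: P→E; Q→E; R→E; S→E; T→D.
Player 2's best replies: A→T; B→P; C→S; D→Q; E→R.
Only (E, R) has each player best-responding; Nash payoffs (7, 4).
Player 1 earns 8 sequentially versus 7 at the Nash outcome: better off.

better off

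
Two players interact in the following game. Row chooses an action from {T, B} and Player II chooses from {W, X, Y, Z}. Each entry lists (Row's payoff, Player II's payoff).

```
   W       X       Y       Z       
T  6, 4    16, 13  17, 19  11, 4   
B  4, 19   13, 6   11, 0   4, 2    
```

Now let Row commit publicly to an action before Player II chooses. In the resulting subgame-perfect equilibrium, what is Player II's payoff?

Backward induction with Row moving first.
- T → Player II plays Y (best of 4, 13, 19, 4); Row gets 17.
- B → Player II plays W (best of 19, 6, 0, 2); Row gets 4.
Maximizing over 17, 4, Row chooses T. Subgame-perfect outcome: (T, Y) with payoffs (17, 19).

19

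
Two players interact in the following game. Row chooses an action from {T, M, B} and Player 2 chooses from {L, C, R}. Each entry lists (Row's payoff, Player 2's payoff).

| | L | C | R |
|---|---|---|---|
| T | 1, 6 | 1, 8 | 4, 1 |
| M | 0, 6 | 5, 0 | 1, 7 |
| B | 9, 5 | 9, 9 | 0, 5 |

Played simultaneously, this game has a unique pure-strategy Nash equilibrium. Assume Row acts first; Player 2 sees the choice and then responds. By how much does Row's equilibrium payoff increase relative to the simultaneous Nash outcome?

Player 2 best-responds to each possible Row move:
- T → Player 2 plays C (best of 6, 8, 1); Row gets 1.
- M → Player 2 plays R (best of 6, 0, 7); Row gets 1.
- B → Player 2 plays C (best of 5, 9, 5); Row gets 9.
Row's induced payoffs are 1, 1, 9, so Row commits to B. Subgame-perfect outcome: (B, C) with payoffs (9, 9).
For the simultaneous game, intersect best replies.
Row's best replies: L→B; C→B; R→T.
Player 2's best replies: T→C; M→R; B→C.
The unique mutual best reply is (B, C), giving (9, 9).
Row's commitment gain: 9 − 9 = 0.

0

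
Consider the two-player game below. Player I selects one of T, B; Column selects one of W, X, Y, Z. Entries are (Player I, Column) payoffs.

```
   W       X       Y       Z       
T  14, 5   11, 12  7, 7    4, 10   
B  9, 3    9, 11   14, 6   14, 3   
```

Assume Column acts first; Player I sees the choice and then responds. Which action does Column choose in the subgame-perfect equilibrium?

Backward induction with Column moving first.
- W: BR = T, leader payoff 5.
- X: BR = T, leader payoff 12.
- Y: BR = B, leader payoff 6.
- Z: BR = B, leader payoff 3.
Column's induced payoffs are 5, 12, 6, 3, so Column commits to X. Subgame-perfect outcome: (T, X) with payoffs (11, 12).

X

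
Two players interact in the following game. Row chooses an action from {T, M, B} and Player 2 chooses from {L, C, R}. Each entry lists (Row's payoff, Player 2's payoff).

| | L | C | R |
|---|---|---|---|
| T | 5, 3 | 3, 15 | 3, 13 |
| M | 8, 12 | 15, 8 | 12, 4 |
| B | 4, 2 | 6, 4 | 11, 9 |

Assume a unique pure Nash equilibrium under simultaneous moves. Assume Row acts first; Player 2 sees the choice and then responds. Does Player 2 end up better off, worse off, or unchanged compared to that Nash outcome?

Solve by backward induction (Row leads).
- T → Player 2 plays C (best of 3, 15, 13); Row gets 3.
- M → Player 2 plays L (best of 12, 8, 4); Row gets 8.
- B → Player 2 plays R (best of 2, 4, 9); Row gets 11.
Among 3, 8, 11, the best is 11 at B. Subgame-perfect outcome: (B, R) with payoffs (11, 9).
Now find the simultaneous Nash equilibrium.
Row's best replies: L→M; C→M; R→M.
Player 2's best replies: T→C; M→L; B→R.
Only (M, L) has each player best-responding; Nash payoffs (8, 12).
Player 2 earns 9 sequentially versus 12 at the Nash outcome: worse off.

worse off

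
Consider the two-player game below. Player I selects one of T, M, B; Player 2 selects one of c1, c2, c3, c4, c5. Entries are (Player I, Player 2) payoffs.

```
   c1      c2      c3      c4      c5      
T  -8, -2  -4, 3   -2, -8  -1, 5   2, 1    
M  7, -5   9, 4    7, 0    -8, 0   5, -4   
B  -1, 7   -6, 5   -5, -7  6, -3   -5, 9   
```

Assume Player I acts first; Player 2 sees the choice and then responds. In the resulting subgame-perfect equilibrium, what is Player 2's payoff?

4

Backward induction with Player I moving first.
- T: Player 2 compares -2, 3, -8, 5, 1 and picks c4; Player I would get -1.
- M: Player 2 compares -5, 4, 0, 0, -4 and picks c2; Player I would get 9.
- B: Player 2 compares 7, 5, -7, -3, 9 and picks c5; Player I would get -5.
Maximizing over -1, 9, -5, Player I chooses M. Subgame-perfect outcome: (M, c2) with payoffs (9, 4).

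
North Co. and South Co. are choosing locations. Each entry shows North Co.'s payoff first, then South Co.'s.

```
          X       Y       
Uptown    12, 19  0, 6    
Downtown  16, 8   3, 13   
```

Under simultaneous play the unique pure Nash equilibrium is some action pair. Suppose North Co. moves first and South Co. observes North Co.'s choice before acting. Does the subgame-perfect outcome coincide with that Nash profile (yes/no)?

Backward induction with North Co. moving first.
- Uptown: South Co. compares 19, 6 and picks X; North Co. would get 12.
- Downtown: South Co. compares 8, 13 and picks Y; North Co. would get 3.
Among 12, 3, the best is 12 at Uptown. Subgame-perfect outcome: (Uptown, X) with payoffs (12, 19).
For the simultaneous game, intersect best replies.
North Co.'s best replies: X→Downtown; Y→Downtown.
South Co.'s best replies: Uptown→X; Downtown→Y.
The unique mutual best reply is (Downtown, Y), giving (3, 13).
Sequential outcome (Uptown, X) differs from the Nash profile (Downtown, Y).

no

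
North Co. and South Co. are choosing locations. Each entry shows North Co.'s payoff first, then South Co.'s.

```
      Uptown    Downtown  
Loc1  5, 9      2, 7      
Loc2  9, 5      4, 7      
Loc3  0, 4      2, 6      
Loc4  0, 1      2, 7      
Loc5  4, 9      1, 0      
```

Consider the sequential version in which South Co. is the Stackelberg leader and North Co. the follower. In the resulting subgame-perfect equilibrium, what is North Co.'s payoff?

4

Backward induction with South Co. moving first.
- Uptown: North Co. compares 5, 9, 0, 0, 4 and picks Loc2; South Co. would get 5.
- Downtown: North Co. compares 2, 4, 2, 2, 1 and picks Loc2; South Co. would get 7.
Among 5, 7, the best is 7 at Downtown. Subgame-perfect outcome: (Loc2, Downtown) with payoffs (4, 7).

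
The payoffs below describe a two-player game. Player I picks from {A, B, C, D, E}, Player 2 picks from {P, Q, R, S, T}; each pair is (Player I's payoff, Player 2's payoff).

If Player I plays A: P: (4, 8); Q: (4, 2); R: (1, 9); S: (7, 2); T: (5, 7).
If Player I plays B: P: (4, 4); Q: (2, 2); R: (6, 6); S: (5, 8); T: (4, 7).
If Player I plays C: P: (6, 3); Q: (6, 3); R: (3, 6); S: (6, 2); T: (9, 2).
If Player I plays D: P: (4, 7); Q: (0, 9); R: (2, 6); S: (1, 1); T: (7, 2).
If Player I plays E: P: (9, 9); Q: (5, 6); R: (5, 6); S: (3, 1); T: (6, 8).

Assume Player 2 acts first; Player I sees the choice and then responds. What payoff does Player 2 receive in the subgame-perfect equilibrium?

Player I best-responds to each possible Player 2 move:
- P: BR = E, leader payoff 9.
- Q: BR = C, leader payoff 3.
- R: BR = B, leader payoff 6.
- S: BR = A, leader payoff 2.
- T: BR = C, leader payoff 2.
Maximizing over 9, 3, 6, 2, 2, Player 2 chooses P. Subgame-perfect outcome: (E, P) with payoffs (9, 9).

9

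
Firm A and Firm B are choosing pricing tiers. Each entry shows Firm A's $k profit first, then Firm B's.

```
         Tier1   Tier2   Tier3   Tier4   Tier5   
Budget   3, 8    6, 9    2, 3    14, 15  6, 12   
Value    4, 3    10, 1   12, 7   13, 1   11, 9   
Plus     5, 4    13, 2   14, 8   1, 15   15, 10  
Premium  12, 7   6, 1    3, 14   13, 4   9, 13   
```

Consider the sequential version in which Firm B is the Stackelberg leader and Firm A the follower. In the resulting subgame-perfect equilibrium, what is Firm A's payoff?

14

Backward induction with Firm B moving first.
- Tier1: BR = Premium, leader payoff 7.
- Tier2: BR = Plus, leader payoff 2.
- Tier3: BR = Plus, leader payoff 8.
- Tier4: BR = Budget, leader payoff 15.
- Tier5: BR = Plus, leader payoff 10.
Among 7, 2, 8, 15, 10, the best is 15 at Tier4. Subgame-perfect outcome: (Budget, Tier4) with payoffs (14, 15).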